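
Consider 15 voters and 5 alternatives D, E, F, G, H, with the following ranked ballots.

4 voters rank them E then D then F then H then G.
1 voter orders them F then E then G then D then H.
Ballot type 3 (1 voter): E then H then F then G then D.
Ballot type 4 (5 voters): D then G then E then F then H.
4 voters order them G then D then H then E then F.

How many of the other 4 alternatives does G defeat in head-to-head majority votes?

3

G against each rival (15 voters):
G–D: D 9–6.
G vs E: G preferred on 5+4 = 9 ballots; G wins 9–6.
G vs F: 5+4 = 9 for G, 6 for F — G by 9–6.
G vs H: G wins 10–5.
G beats E, F, H; loses to D — 3 pairwise wins.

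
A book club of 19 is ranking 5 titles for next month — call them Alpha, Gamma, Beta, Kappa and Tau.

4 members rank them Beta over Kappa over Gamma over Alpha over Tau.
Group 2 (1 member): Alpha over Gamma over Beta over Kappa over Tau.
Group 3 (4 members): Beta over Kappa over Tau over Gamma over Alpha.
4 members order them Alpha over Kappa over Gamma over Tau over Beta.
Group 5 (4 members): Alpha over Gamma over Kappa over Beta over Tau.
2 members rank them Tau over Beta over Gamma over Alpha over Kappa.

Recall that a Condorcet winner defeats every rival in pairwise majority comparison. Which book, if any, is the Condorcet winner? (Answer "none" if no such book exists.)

Beta

Head-to-head results (19 members):
Alpha vs Gamma: 9 to 10, Gamma.
Alpha vs Beta: Alpha is ranked higher on 1+4+4 = 9 ballots, Beta on 10. Beta wins 10–9.
Alpha vs Kappa: Alpha is ranked higher on 1+4+4+2 = 11 ballots, Kappa on 8. Alpha wins 11–8.
Alpha vs Tau: 4+1+4+4 = 13 for Alpha, 6 for Tau — Alpha by 13–6.
Gamma vs Beta: 9 to 10, Beta.
Gamma vs Kappa: Gamma is ranked higher on 1+4+2 = 7 ballots, Kappa on 12. Kappa wins 12–7.
Gamma vs Tau: 4+1+4+4 = 13 for Gamma, 6 for Tau — Gamma by 13–6.
Beta vs Kappa: Beta preferred on 4+1+4+2 = 11 ballots; Beta wins 11–8.
Beta vs Tau: 13 to 6, Beta.
Kappa vs Tau: Kappa preferred on 4+1+4+4+4 = 17 ballots; Kappa wins 17–2.
Beta defeats every rival head-to-head and is the Condorcet winner.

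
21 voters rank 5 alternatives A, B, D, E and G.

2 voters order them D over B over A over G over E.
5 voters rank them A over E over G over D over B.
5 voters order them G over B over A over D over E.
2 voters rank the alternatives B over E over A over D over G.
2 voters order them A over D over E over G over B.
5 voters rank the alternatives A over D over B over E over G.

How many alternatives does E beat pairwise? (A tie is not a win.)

E against each rival (21 voters):
E vs A: E preferred on 2 ballots; A wins 19–2.
E vs B: E preferred on 5+2 = 7 ballots; B wins 14–7.
E vs D: E preferred on 5+2 = 7 ballots; D wins 14–7.
E vs G: 5+2+2+5 = 14 for E, 7 for G — E by 14–7.
E beats G; loses to A, B, D — 1 pairwise win.

1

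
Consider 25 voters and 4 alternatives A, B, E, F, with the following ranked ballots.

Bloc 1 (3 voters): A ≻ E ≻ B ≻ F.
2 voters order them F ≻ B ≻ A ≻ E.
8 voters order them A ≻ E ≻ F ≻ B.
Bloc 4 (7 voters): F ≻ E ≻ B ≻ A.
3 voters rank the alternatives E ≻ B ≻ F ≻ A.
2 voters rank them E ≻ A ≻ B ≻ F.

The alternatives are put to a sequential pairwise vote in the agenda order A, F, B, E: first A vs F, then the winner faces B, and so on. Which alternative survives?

Round 1: A vs F — 13–12, A advances.
Round 2: A vs B — 13–12, A advances.
Round 3: A vs E — 13–12, A advances.
A survives the agenda.

A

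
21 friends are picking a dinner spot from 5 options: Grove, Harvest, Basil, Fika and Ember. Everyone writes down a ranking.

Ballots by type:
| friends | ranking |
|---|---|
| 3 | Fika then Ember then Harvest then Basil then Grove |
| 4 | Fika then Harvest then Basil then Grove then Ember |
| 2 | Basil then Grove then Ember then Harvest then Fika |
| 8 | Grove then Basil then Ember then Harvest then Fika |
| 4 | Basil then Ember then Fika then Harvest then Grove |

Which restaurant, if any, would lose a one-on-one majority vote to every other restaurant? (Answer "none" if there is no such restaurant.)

Head-to-head results (21 friends):
Grove vs Harvest: 2+8 = 10 for Grove, 11 for Harvest — Harvest by 11–10.
Grove vs Basil: Grove is ranked higher on 8 ballots, Basil on 13. Basil wins 13–8.
Grove vs Fika: Fika, 11–10.
Grove vs Ember: 4+2+8 = 14 for Grove, 7 for Ember — Grove by 14–7.
Harvest–Basil: Basil 14–7.
Harvest vs Fika: 2+8 = 10 for Harvest, 11 for Fika — Fika by 11–10.
Harvest vs Ember: Ember, 17–4.
Basil vs Fika: 14 to 7, Basil.
Basil vs Ember: Basil is ranked higher on 4+2+8+4 = 18 ballots, Ember on 3. Basil wins 18–3.
Fika vs Ember: 3+4 = 7 for Fika, 14 for Ember — Ember by 14–7.
Every restaurant wins at least one matchup (Grove beats Ember; Harvest beats Grove; Basil beats Grove; Fika beats Grove; Ember beats Harvest), so there is no Condorcet loser.

none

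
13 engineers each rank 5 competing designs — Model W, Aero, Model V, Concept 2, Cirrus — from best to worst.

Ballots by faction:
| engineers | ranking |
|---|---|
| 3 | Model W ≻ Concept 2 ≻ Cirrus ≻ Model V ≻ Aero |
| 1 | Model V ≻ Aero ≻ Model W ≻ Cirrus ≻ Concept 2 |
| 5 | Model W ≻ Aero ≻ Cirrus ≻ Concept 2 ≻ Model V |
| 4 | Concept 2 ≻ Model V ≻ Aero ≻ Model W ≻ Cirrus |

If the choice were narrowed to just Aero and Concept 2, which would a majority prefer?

Concept 2

Ballots ranking Aero above Concept 2: 1 + 5 = 6.
Ballots ranking Concept 2 above Aero: 13 − 6 = 7.
Concept 2 wins the head-to-head 7–6.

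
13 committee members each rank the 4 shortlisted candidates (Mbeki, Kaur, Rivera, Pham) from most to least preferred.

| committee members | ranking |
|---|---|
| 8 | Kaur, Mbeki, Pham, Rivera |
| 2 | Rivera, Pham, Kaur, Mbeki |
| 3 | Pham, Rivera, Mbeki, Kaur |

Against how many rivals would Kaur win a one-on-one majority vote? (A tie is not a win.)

3

Kaur against each rival (13 committee members):
Kaur vs Mbeki: Kaur is ranked higher on 8+2 = 10 ballots, Mbeki on 3. Kaur wins 10–3.
Kaur vs Rivera: Kaur, 8–5.
Kaur vs Pham: Kaur, 8–5.
Kaur beats Mbeki, Rivera, Pham — 3 pairwise wins.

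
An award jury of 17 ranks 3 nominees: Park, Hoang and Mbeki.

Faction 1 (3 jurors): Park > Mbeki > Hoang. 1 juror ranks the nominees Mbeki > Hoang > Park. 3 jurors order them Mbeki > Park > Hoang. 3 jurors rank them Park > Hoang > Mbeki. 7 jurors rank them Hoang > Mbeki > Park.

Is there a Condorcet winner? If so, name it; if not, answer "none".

Head-to-head results (17 jurors):
Park–Hoang: Park 9–8.
Park vs Mbeki: 3+3 = 6 for Park, 11 for Mbeki — Mbeki by 11–6.
Hoang vs Mbeki: Hoang, 10–7.
No nominee is unbeaten: Park loses to Mbeki; Hoang loses to Park; Mbeki loses to Hoang. In particular Park beats Hoang beats Mbeki beats Park is a majority cycle — no Condorcet winner exists.

none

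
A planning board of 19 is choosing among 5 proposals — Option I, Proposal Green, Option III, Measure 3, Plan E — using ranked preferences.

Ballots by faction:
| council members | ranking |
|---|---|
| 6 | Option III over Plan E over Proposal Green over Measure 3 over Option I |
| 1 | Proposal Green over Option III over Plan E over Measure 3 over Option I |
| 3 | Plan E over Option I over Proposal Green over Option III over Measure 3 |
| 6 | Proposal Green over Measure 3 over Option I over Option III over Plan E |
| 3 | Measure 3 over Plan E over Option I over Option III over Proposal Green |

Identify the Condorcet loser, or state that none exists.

Head-to-head results (19 council members):
Option I vs Proposal Green: 6 to 13, Proposal Green.
Option I vs Option III: Option I preferred on 3+6+3 = 12 ballots; Option I wins 12–7.
Option I vs Measure 3: Measure 3 wins 16–3.
Option I vs Plan E: Option I is ranked higher on 6 ballots, Plan E on 13. Plan E wins 13–6.
Proposal Green–Option III: Proposal Green 10–9.
Proposal Green vs Measure 3: 16 to 3, Proposal Green.
Proposal Green vs Plan E: Proposal Green is ranked higher on 1+6 = 7 ballots, Plan E on 12. Plan E wins 12–7.
Option III vs Measure 3: Option III wins 10–9.
Option III vs Plan E: 13 to 6, Option III.
Measure 3 vs Plan E: Plan E wins 10–9.
Each option has at least one pairwise win (Option I beats Option III; Proposal Green beats Option I; Option III beats Measure 3; Measure 3 beats Option I; Plan E beats Option I) — no Condorcet loser.

none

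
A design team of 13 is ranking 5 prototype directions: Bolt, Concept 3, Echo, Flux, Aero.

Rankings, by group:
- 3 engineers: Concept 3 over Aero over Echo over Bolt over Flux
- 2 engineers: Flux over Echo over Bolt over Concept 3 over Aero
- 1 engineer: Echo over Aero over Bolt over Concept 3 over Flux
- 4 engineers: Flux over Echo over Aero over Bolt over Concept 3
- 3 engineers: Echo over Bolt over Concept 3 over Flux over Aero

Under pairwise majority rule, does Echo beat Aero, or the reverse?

Ballots ranking Echo above Aero: 2 + 1 + 4 + 3 = 10.
Ballots ranking Aero above Echo: 13 − 10 = 3.
Echo wins the head-to-head 10–3.

Echo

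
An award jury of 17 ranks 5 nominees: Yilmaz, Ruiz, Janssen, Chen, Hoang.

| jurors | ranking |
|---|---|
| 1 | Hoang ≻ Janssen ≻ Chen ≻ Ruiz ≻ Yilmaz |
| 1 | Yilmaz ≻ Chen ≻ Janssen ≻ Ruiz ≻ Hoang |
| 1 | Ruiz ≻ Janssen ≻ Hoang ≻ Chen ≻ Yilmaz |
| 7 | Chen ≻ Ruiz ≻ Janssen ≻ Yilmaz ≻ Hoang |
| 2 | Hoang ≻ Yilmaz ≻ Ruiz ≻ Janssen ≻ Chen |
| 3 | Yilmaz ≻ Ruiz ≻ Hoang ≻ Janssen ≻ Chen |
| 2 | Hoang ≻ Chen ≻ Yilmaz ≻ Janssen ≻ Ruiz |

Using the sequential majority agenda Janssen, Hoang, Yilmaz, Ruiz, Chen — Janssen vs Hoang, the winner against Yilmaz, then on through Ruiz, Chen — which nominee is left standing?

Chen

Round 1: Janssen vs Hoang — 9–8, Janssen advances.
Round 2: Janssen vs Yilmaz — 9–8, Janssen advances.
Round 3: Janssen vs Ruiz — 4–13, Ruiz advances.
Round 4: Ruiz vs Chen — 6–11, Chen advances.
Chen survives the agenda.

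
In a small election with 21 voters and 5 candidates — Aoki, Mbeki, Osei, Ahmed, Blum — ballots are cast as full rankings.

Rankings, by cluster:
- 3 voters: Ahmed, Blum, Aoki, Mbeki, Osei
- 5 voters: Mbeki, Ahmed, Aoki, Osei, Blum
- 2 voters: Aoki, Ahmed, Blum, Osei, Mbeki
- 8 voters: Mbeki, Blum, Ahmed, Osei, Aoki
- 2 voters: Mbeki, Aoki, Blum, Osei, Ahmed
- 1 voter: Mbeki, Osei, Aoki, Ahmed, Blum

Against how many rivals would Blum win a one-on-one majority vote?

2

Blum against each rival (21 voters):
Blum vs Aoki: Blum wins 11–10.
Blum vs Mbeki: Blum is ranked higher on 3+2 = 5 ballots, Mbeki on 16. Mbeki wins 16–5.
Blum vs Osei: 15 to 6, Blum.
Blum vs Ahmed: Ahmed wins 11–10.
Blum beats Aoki, Osei; loses to Mbeki, Ahmed — 2 pairwise wins.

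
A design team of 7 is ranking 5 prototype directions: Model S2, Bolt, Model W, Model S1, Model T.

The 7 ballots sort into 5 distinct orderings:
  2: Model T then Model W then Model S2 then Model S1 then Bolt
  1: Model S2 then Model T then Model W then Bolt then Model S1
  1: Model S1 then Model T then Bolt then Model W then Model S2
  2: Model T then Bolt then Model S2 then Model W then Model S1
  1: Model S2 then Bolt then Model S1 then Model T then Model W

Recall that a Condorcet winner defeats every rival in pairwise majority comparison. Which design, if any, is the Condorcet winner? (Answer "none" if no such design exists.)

Model T

Pairwise majorities:
Model S2–Bolt: Model S2 4–3.
Model S2 vs Model W: Model S2 wins 4–3.
Model S2 vs Model S1: Model S2 preferred on 2+1+2+1 = 6 ballots; Model S2 wins 6–1.
Model S2 vs Model T: Model S2 preferred on 1+1 = 2 ballots; Model T wins 5–2.
Bolt vs Model W: 1+2+1 = 4 for Bolt, 3 for Model W — Bolt by 4–3.
Bolt vs Model S1: Bolt, 4–3.
Bolt vs Model T: Bolt preferred on 1 ballot; Model T wins 6–1.
Model W vs Model S1: Model W wins 5–2.
Model W–Model T: Model T 7–0.
Model S1 vs Model T: 1+1 = 2 for Model S1, 5 for Model T — Model T by 5–2.
Model T wins every pairwise contest, so Model T is the Condorcet winner.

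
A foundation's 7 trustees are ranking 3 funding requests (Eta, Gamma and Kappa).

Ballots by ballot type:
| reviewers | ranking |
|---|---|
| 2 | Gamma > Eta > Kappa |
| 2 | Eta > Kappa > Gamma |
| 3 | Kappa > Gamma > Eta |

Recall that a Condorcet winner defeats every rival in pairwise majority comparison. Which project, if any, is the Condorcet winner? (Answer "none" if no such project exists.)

Pairwise majorities:
Eta vs Gamma: 2 to 5, Gamma.
Eta vs Kappa: 4 to 3, Eta.
Gamma vs Kappa: Gamma preferred on 2 ballots; Kappa wins 5–2.
No project is unbeaten: Eta loses to Gamma; Gamma loses to Kappa; Kappa loses to Eta. In particular Eta beats Kappa beats Gamma beats Eta is a majority cycle — no Condorcet winner exists.

none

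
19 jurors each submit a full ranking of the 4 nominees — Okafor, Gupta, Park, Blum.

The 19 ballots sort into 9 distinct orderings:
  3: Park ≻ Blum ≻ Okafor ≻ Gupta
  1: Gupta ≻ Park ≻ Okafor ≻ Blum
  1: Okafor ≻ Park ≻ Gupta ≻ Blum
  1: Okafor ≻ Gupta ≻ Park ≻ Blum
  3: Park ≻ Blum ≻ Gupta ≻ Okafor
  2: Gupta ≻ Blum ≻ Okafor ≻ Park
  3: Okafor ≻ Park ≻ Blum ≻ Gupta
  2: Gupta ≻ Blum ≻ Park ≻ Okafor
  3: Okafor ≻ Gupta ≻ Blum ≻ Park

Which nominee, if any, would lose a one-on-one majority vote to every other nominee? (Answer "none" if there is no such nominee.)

Head-to-head results (19 jurors):
Okafor vs Gupta: Okafor, 11–8.
Okafor vs Park: Okafor, 10–9.
Okafor vs Blum: 9 to 10, Blum.
Gupta–Park: Park 10–9.
Gupta vs Blum: 1+1+1+2+2+3 = 10 for Gupta, 9 for Blum — Gupta by 10–9.
Park vs Blum: Park wins 12–7.
Every nominee wins at least one matchup (Okafor beats Gupta; Gupta beats Blum; Park beats Gupta; Blum beats Okafor), so there is no Condorcet loser.

none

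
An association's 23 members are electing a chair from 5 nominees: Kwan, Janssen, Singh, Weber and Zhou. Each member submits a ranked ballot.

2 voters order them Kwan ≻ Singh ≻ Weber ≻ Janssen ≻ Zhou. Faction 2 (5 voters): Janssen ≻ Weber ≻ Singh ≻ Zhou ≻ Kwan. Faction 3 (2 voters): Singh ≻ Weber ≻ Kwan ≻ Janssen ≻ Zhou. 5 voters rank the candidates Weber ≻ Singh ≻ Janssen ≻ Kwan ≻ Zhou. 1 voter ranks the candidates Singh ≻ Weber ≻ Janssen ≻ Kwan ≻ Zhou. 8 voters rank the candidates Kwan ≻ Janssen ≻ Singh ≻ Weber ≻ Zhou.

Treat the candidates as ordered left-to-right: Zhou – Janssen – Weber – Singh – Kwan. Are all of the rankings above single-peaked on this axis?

no

Axis positions: Zhou=1, Janssen=2, Weber=3, Singh=4, Kwan=5.
Faction 1 (peak Kwan at position 5): ranking walks positions 5-4-3-2-1, expanding outward from the peak — single-peaked.
Faction 2 (peak Janssen at position 2): ranking walks positions 2-3-4-1-5, expanding outward from the peak — single-peaked.
Faction 3 (peak Singh at position 4): ranking walks positions 4-3-5-2-1, expanding outward from the peak — single-peaked.
Faction 4 (peak Weber at position 3): ranking walks positions 3-4-2-5-1, expanding outward from the peak — single-peaked.
Faction 5 (peak Singh at position 4): ranking walks positions 4-3-2-5-1, expanding outward from the peak — single-peaked.
Faction 6: ranking walks positions 5-2-4-3-1; Janssen is ranked above Singh even though Singh lies between Janssen and the peak Kwan on the axis — preferences dip and rise again. Not single-peaked.
Faction 6 violates single-peakedness, so the profile is not single-peaked on this axis.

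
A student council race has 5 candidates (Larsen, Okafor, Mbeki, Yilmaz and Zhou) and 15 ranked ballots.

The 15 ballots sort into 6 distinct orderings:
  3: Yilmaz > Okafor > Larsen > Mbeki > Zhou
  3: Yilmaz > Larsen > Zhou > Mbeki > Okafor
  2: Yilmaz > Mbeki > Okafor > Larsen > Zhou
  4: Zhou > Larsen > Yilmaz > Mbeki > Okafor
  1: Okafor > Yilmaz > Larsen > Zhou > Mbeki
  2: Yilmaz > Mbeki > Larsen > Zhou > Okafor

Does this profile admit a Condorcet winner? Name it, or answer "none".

Yilmaz

Check each pair by majority over 15 ballots:
Larsen vs Okafor: Larsen preferred on 3+4+2 = 9 ballots; Larsen wins 9–6.
Larsen vs Mbeki: 11 to 4, Larsen.
Larsen vs Yilmaz: 4 for Larsen, 11 for Yilmaz — Yilmaz by 11–4.
Larsen vs Zhou: 11 to 4, Larsen.
Okafor vs Mbeki: Okafor preferred on 3+1 = 4 ballots; Mbeki wins 11–4.
Okafor vs Yilmaz: 1 for Okafor, 14 for Yilmaz — Yilmaz by 14–1.
Okafor vs Zhou: Okafor is ranked higher on 3+2+1 = 6 ballots, Zhou on 9. Zhou wins 9–6.
Mbeki vs Yilmaz: 0 to 15, Yilmaz.
Mbeki vs Zhou: Mbeki is ranked higher on 3+2+2 = 7 ballots, Zhou on 8. Zhou wins 8–7.
Yilmaz vs Zhou: Yilmaz is ranked higher on 3+3+2+1+2 = 11 ballots, Zhou on 4. Yilmaz wins 11–4.
Yilmaz wins every pairwise contest, so Yilmaz is the Condorcet winner.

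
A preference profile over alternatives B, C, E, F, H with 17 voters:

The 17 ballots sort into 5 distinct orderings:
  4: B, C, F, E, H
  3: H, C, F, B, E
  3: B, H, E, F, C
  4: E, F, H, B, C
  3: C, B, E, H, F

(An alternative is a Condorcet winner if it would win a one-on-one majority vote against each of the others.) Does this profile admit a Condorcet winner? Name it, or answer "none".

B

Check each pair by majority over 17 ballots:
B vs C: B, 11–6.
B vs E: B wins 13–4.
B vs F: B, 10–7.
B vs H: B wins 10–7.
C–E: C 10–7.
C–F: C 10–7.
C–H: H 10–7.
E vs F: E, 10–7.
E–H: E 11–6.
F vs H: H wins 9–8.
B wins every pairwise contest, so B is the Condorcet winner.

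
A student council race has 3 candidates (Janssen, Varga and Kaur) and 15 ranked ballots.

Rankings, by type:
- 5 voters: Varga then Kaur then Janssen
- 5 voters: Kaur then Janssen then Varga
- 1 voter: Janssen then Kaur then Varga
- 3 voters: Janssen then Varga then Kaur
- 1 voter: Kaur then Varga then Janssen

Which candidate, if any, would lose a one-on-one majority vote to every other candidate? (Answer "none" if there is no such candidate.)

none

Pairwise majorities:
Janssen vs Varga: Janssen wins 9–6.
Janssen vs Kaur: Kaur, 11–4.
Varga–Kaur: Varga 8–7.
Every candidate wins at least one matchup (Janssen beats Varga; Varga beats Kaur; Kaur beats Janssen), so there is no Condorcet loser.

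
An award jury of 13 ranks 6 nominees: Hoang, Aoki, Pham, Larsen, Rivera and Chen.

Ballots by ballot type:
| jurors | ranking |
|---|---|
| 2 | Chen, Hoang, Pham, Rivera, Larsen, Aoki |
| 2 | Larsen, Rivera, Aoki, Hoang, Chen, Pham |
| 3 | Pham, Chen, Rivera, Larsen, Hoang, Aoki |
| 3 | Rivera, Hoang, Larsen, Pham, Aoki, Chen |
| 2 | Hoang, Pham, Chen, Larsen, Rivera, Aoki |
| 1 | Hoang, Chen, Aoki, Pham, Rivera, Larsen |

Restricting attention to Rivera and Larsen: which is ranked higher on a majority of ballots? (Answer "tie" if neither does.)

Ballots ranking Rivera above Larsen: 2 + 3 + 3 + 1 = 9.
Ballots ranking Larsen above Rivera: 13 − 9 = 4.
Rivera wins the head-to-head 9–4.

Rivera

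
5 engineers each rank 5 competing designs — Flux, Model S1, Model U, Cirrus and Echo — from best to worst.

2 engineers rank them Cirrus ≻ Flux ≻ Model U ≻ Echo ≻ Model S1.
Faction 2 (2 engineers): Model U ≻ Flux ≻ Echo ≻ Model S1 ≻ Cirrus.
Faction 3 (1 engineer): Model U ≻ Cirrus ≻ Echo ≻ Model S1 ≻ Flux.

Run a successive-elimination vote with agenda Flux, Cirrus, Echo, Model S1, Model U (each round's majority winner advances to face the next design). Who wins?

Model U

Round 1: Flux vs Cirrus — 2–3, Cirrus advances.
Round 2: Cirrus vs Echo — 3–2, Cirrus advances.
Round 3: Cirrus vs Model S1 — 3–2, Cirrus advances.
Round 4: Cirrus vs Model U — 2–3, Model U advances.
The agenda winner is Model U.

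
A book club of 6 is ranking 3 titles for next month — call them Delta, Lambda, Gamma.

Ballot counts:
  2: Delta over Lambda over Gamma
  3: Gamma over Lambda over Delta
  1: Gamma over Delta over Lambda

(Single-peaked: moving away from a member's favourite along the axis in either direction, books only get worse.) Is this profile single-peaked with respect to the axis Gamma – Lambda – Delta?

Axis positions: Gamma=1, Lambda=2, Delta=3.
Cluster 1 (peak Delta at position 3): ranking walks positions 3-2-1, expanding outward from the peak — single-peaked.
Cluster 2 (peak Gamma at position 1): ranking walks positions 1-2-3, expanding outward from the peak — single-peaked.
Cluster 3: ranking walks positions 1-3-2; Delta is ranked above Lambda even though Lambda lies between Delta and the peak Gamma on the axis — preferences dip and rise again. Not single-peaked.
Cluster 3 violates single-peakedness, so the profile is not single-peaked on this axis.

no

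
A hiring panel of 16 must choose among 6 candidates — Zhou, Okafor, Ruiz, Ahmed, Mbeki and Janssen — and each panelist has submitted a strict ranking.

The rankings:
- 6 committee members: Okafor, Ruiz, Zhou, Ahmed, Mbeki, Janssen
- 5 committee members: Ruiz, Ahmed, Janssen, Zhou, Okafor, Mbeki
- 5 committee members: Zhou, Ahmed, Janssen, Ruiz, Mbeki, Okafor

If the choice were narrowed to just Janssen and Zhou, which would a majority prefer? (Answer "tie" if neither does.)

Ballots ranking Janssen above Zhou: 5.
Ballots ranking Zhou above Janssen: 16 − 5 = 11.
Zhou wins the head-to-head 11–5.

Zhou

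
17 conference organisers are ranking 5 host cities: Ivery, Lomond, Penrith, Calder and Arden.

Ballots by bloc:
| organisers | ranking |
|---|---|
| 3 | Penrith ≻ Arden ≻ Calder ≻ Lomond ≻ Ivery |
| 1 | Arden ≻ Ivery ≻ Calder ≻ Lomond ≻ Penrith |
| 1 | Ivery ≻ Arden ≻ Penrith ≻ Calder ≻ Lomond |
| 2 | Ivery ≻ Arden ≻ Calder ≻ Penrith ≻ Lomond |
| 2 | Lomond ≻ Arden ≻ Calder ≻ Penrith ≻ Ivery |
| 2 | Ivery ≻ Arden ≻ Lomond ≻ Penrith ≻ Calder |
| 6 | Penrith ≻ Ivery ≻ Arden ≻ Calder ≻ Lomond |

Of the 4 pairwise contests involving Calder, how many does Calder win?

Calder against each rival (17 organisers):
Calder vs Ivery: Ivery wins 12–5.
Calder vs Lomond: Calder, 13–4.
Calder vs Penrith: Penrith, 12–5.
Calder vs Arden: 0 to 17, Arden.
Calder beats Lomond; loses to Ivery, Penrith, Arden — 1 pairwise win.

1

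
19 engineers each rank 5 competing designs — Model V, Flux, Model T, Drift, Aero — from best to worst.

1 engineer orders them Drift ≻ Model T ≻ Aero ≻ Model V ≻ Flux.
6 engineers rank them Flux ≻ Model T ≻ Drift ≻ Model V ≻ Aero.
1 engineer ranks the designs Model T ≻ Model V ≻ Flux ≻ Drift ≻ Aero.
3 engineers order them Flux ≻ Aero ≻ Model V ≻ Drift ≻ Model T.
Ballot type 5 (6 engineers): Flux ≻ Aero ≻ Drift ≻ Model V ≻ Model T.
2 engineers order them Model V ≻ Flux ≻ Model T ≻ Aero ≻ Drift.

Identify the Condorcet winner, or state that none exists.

Flux

Check each pair by majority over 19 ballots:
Model V vs Flux: Model V is ranked higher on 1+1+2 = 4 ballots, Flux on 15. Flux wins 15–4.
Model V vs Model T: 3+6+2 = 11 for Model V, 8 for Model T — Model V by 11–8.
Model V vs Drift: Model V preferred on 1+3+2 = 6 ballots; Drift wins 13–6.
Model V vs Aero: Model V is ranked higher on 6+1+2 = 9 ballots, Aero on 10. Aero wins 10–9.
Flux vs Model T: Flux preferred on 6+3+6+2 = 17 ballots; Flux wins 17–2.
Flux vs Drift: 18 to 1, Flux.
Flux vs Aero: Flux is ranked higher on 6+1+3+6+2 = 18 ballots, Aero on 1. Flux wins 18–1.
Model T vs Drift: 6+1+2 = 9 for Model T, 10 for Drift — Drift by 10–9.
Model T vs Aero: 1+6+1+2 = 10 for Model T, 9 for Aero — Model T by 10–9.
Drift vs Aero: 8 to 11, Aero.
Only Flux has no losses; Flux is the Condorcet winner.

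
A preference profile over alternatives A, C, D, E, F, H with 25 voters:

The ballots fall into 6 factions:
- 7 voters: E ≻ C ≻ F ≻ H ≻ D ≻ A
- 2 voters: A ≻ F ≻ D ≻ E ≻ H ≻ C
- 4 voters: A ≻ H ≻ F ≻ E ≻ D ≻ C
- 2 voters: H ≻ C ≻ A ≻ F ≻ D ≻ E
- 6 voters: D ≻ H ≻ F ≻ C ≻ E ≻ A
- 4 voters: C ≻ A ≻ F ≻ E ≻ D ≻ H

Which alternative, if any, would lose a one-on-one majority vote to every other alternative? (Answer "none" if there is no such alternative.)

Pairwise majorities:
A vs C: 2+4 = 6 for A, 19 for C — C by 19–6.
A vs D: 2+4+2+4 = 12 for A, 13 for D — D by 13–12.
A–E: E 13–12.
A vs F: 12 to 13, F.
A vs H: H wins 15–10.
C vs D: C preferred on 7+2+4 = 13 ballots; C wins 13–12.
C vs E: C is ranked higher on 2+6+4 = 12 ballots, E on 13. E wins 13–12.
C vs F: C is ranked higher on 7+2+4 = 13 ballots, F on 12. C wins 13–12.
C vs H: H wins 14–11.
D vs E: E, 15–10.
D vs F: F, 19–6.
D–H: H 13–12.
E vs F: E is ranked higher on 7 ballots, F on 18. F wins 18–7.
E vs H: 13 to 12, E.
F vs H: F wins 13–12.
A is beaten in every head-to-head and is the Condorcet loser.

A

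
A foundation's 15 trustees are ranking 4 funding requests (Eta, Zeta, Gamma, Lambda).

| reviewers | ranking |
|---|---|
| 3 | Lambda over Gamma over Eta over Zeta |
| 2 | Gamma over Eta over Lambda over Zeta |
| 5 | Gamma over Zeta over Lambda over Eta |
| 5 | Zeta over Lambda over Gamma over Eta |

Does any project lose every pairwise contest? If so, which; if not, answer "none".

Eta

Head-to-head results (15 reviewers):
Eta vs Zeta: 3+2 = 5 for Eta, 10 for Zeta — Zeta by 10–5.
Eta vs Gamma: Gamma, 15–0.
Eta vs Lambda: Eta preferred on 2 ballots; Lambda wins 13–2.
Zeta–Gamma: Gamma 10–5.
Zeta vs Lambda: 10 to 5, Zeta.
Gamma vs Lambda: Gamma is ranked higher on 2+5 = 7 ballots, Lambda on 8. Lambda wins 8–7.
Only Eta has no wins; Eta is the Condorcet loser.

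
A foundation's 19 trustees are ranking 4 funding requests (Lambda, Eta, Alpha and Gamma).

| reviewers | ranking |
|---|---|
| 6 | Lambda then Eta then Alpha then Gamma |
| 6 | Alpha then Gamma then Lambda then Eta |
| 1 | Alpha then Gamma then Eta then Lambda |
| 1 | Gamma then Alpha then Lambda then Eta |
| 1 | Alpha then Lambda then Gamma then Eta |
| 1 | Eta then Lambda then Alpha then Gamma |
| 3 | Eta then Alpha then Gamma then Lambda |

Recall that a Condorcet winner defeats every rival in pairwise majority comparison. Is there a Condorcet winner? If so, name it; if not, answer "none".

Pairwise majorities:
Lambda vs Eta: 14 to 5, Lambda.
Lambda vs Alpha: Lambda is ranked higher on 6+1 = 7 ballots, Alpha on 12. Alpha wins 12–7.
Lambda vs Gamma: Lambda preferred on 6+1+1 = 8 ballots; Gamma wins 11–8.
Eta vs Alpha: 10 to 9, Eta.
Eta vs Gamma: Eta preferred on 6+1+3 = 10 ballots; Eta wins 10–9.
Alpha vs Gamma: Alpha is ranked higher on 6+6+1+1+1+3 = 18 ballots, Gamma on 1. Alpha wins 18–1.
No project is unbeaten: Lambda loses to Alpha; Eta loses to Lambda; Alpha loses to Eta; Gamma loses to Eta. In particular Lambda → Eta → Alpha → Lambda is a majority cycle — no Condorcet winner exists.

none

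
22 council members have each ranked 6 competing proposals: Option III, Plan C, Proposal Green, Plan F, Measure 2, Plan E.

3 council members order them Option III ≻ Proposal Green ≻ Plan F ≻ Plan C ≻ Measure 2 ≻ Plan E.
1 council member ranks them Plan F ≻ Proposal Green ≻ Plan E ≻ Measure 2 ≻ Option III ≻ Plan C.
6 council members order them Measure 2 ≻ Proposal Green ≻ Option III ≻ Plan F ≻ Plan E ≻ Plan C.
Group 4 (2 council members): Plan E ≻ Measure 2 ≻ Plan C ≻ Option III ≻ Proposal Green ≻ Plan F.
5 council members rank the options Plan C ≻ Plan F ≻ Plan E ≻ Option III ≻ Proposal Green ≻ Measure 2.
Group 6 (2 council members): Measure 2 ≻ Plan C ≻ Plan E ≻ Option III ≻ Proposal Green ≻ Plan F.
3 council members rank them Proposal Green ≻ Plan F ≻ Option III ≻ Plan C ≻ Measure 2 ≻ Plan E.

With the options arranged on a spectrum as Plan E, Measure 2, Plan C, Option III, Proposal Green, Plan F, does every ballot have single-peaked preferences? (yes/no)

Axis positions: Plan E=1, Measure 2=2, Plan C=3, Option III=4, Proposal Green=5, Plan F=6.
Group 1 (peak Option III at position 4): ranking walks positions 4-5-6-3-2-1, expanding outward from the peak — single-peaked.
Group 2: ranking walks positions 6-5-1-2-4-3; Plan E is ranked above Option III even though Option III lies between Plan E and the peak Plan F on the axis — preferences dip and rise again. Not single-peaked.
Group 3: ranking walks positions 2-5-4-6-1-3; Proposal Green is ranked above Plan C even though Plan C lies between Proposal Green and the peak Measure 2 on the axis — preferences dip and rise again. Not single-peaked.
Group 4 (peak Plan E at position 1): ranking walks positions 1-2-3-4-5-6, expanding outward from the peak — single-peaked.
Group 5: ranking walks positions 3-6-1-4-5-2; Plan F is ranked above Option III even though Option III lies between Plan F and the peak Plan C on the axis — preferences dip and rise again. Not single-peaked.
Group 6 (peak Measure 2 at position 2): ranking walks positions 2-3-1-4-5-6, expanding outward from the peak — single-peaked.
Group 7 (peak Proposal Green at position 5): ranking walks positions 5-6-4-3-2-1, expanding outward from the peak — single-peaked.
Group 2 violates single-peakedness, so the profile is not single-peaked on this axis.

no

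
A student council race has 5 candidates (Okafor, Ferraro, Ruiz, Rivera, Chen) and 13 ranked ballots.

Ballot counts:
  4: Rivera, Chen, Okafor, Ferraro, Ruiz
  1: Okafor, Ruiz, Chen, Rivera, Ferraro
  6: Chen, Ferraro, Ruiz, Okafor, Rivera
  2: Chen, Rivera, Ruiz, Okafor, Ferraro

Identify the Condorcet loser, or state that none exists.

Head-to-head results (13 voters):
Okafor vs Ferraro: 4+1+2 = 7 for Okafor, 6 for Ferraro — Okafor by 7–6.
Okafor vs Ruiz: Okafor preferred on 4+1 = 5 ballots; Ruiz wins 8–5.
Okafor vs Rivera: 1+6 = 7 for Okafor, 6 for Rivera — Okafor by 7–6.
Okafor vs Chen: Chen, 12–1.
Ferraro vs Ruiz: Ferraro is ranked higher on 4+6 = 10 ballots, Ruiz on 3. Ferraro wins 10–3.
Ferraro vs Rivera: 6 to 7, Rivera.
Ferraro vs Chen: 0 for Ferraro, 13 for Chen — Chen by 13–0.
Ruiz vs Rivera: Ruiz preferred on 1+6 = 7 ballots; Ruiz wins 7–6.
Ruiz vs Chen: 1 for Ruiz, 12 for Chen — Chen by 12–1.
Rivera vs Chen: Rivera preferred on 4 ballots; Chen wins 9–4.
Every candidate wins at least one matchup (Okafor beats Ferraro; Ferraro beats Ruiz; Ruiz beats Okafor; Rivera beats Ferraro; Chen beats Okafor), so there is no Condorcet loser.

none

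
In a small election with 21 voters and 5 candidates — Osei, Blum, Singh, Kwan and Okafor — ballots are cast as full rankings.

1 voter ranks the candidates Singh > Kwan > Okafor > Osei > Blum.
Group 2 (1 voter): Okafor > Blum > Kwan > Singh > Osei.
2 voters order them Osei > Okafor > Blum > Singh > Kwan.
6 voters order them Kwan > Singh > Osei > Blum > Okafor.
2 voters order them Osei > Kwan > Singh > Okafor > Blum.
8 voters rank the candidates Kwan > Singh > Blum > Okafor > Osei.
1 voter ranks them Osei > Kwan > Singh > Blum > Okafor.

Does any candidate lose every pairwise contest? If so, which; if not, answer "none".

Okafor

Pairwise majorities:
Osei vs Blum: Osei wins 12–9.
Osei vs Singh: 5 to 16, Singh.
Osei–Kwan: Kwan 16–5.
Osei vs Okafor: Osei preferred on 2+6+2+1 = 11 ballots; Osei wins 11–10.
Blum vs Singh: Singh wins 18–3.
Blum vs Kwan: 3 to 18, Kwan.
Blum vs Okafor: Blum preferred on 6+8+1 = 15 ballots; Blum wins 15–6.
Singh vs Kwan: Singh preferred on 1+2 = 3 ballots; Kwan wins 18–3.
Singh–Okafor: Singh 18–3.
Kwan vs Okafor: 1+6+2+8+1 = 18 for Kwan, 3 for Okafor — Kwan by 18–3.
Only Okafor has no wins; Okafor is the Condorcet loser.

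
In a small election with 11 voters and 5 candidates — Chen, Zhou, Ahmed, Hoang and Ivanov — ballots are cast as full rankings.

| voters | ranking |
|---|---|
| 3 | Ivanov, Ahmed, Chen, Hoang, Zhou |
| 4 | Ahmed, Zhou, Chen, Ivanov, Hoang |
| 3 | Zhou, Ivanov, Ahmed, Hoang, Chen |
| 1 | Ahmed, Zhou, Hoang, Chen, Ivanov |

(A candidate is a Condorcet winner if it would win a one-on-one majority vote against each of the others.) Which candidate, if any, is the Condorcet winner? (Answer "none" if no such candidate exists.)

none

Pairwise majorities:
Chen vs Zhou: Chen is ranked higher on 3 ballots, Zhou on 8. Zhou wins 8–3.
Chen vs Ahmed: 0 to 11, Ahmed.
Chen vs Hoang: 3+4 = 7 for Chen, 4 for Hoang — Chen by 7–4.
Chen vs Ivanov: Chen preferred on 4+1 = 5 ballots; Ivanov wins 6–5.
Zhou vs Ahmed: 3 to 8, Ahmed.
Zhou vs Hoang: 8 to 3, Zhou.
Zhou vs Ivanov: 8 to 3, Zhou.
Ahmed vs Hoang: 3+4+3+1 = 11 for Ahmed, 0 for Hoang — Ahmed by 11–0.
Ahmed vs Ivanov: Ahmed preferred on 4+1 = 5 ballots; Ivanov wins 6–5.
Hoang vs Ivanov: Hoang is ranked higher on 1 ballot, Ivanov on 10. Ivanov wins 10–1.
Each candidate drops at least one matchup (Chen loses to Zhou; Zhou loses to Ahmed; Ahmed loses to Ivanov; Hoang loses to Chen; Ivanov loses to Zhou); the cycle Zhou > Ivanov > Ahmed > Zhou rules out a Condorcet winner.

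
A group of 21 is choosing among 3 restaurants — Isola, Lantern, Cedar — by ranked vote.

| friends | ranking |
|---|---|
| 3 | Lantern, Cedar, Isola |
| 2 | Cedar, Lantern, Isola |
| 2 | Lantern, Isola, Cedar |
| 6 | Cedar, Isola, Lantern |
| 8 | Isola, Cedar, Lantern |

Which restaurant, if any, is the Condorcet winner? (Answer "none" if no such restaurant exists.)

Check each pair by majority over 21 ballots:
Isola vs Lantern: 6+8 = 14 for Isola, 7 for Lantern — Isola by 14–7.
Isola vs Cedar: Isola preferred on 2+8 = 10 ballots; Cedar wins 11–10.
Lantern vs Cedar: Lantern preferred on 3+2 = 5 ballots; Cedar wins 16–5.
Only Cedar has no losses; Cedar is the Condorcet winner.

Cedar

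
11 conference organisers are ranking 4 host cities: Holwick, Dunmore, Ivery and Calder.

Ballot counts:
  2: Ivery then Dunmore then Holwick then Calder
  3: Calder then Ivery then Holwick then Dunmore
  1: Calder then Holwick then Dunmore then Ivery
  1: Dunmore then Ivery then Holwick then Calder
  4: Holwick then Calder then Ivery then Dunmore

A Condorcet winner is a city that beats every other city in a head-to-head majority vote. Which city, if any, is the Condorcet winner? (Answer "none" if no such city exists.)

none

Check each pair by majority over 11 ballots:
Holwick vs Dunmore: Holwick, 8–3.
Holwick vs Ivery: Ivery, 6–5.
Holwick vs Calder: Holwick wins 7–4.
Dunmore vs Ivery: Dunmore is ranked higher on 1+1 = 2 ballots, Ivery on 9. Ivery wins 9–2.
Dunmore vs Calder: Calder wins 8–3.
Ivery–Calder: Calder 8–3.
Each city drops at least one matchup (Holwick loses to Ivery; Dunmore loses to Holwick; Ivery loses to Calder; Calder loses to Holwick); the cycle Holwick → Calder → Ivery → Holwick rules out a Condorcet winner.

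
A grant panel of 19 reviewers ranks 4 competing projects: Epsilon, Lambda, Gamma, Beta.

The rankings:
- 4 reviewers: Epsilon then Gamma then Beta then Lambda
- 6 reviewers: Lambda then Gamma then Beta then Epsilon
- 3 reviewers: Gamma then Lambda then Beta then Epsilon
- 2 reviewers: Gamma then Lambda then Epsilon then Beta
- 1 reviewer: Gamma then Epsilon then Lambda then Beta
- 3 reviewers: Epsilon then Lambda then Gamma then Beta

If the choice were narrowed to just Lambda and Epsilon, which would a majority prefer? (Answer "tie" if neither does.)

Ballots ranking Lambda above Epsilon: 6 + 3 + 2 = 11.
Ballots ranking Epsilon above Lambda: 19 − 11 = 8.
Lambda wins the head-to-head 11–8.

Lambda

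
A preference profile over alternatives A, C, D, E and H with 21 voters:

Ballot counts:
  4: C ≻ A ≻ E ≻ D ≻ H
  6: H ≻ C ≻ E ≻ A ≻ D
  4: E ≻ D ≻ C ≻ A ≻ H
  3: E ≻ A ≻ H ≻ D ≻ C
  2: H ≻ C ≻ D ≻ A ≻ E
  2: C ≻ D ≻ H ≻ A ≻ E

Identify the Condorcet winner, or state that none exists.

none

Check each pair by majority over 21 ballots:
A vs C: C wins 18–3.
A vs D: A, 13–8.
A vs E: E, 13–8.
A vs H: A wins 11–10.
C vs D: C, 14–7.
C–E: C 14–7.
C vs H: H wins 11–10.
D–E: E 17–4.
D–H: H 11–10.
E vs H: E wins 11–10.
Every alternative loses at least once (A loses to C; C loses to H; D loses to A; E loses to C; H loses to A). The majority relation contains the cycle A → H → C → A, so there is no Condorcet winner.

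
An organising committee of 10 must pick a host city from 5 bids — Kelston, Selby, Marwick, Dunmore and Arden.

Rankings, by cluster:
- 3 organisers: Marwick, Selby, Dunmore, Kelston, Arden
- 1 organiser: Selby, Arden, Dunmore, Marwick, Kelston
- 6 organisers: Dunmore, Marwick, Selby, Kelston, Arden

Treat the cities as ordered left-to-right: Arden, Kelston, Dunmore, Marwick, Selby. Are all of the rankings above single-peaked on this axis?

no

Axis positions: Arden=1, Kelston=2, Dunmore=3, Marwick=4, Selby=5.
Cluster 1 (peak Marwick at position 4): ranking walks positions 4-5-3-2-1, expanding outward from the peak — single-peaked.
Cluster 2: ranking walks positions 5-1-3-4-2; Arden is ranked above Marwick even though Marwick lies between Arden and the peak Selby on the axis — preferences dip and rise again. Not single-peaked.
Cluster 3 (peak Dunmore at position 3): ranking walks positions 3-4-5-2-1, expanding outward from the peak — single-peaked.
Cluster 2 violates single-peakedness, so the profile is not single-peaked on this axis.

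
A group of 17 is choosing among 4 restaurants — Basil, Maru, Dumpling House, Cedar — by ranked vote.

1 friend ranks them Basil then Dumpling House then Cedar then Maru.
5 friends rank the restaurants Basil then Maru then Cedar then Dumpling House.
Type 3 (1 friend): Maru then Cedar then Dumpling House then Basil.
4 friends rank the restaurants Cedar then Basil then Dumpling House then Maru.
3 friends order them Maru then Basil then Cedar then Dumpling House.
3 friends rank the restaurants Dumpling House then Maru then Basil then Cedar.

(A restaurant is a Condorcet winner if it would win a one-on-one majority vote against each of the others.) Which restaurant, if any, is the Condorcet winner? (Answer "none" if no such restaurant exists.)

Head-to-head results (17 friends):
Basil vs Maru: Basil preferred on 1+5+4 = 10 ballots; Basil wins 10–7.
Basil vs Dumpling House: 1+5+4+3 = 13 for Basil, 4 for Dumpling House — Basil by 13–4.
Basil vs Cedar: 12 to 5, Basil.
Maru vs Dumpling House: Maru is ranked higher on 5+1+3 = 9 ballots, Dumpling House on 8. Maru wins 9–8.
Maru vs Cedar: Maru is ranked higher on 5+1+3+3 = 12 ballots, Cedar on 5. Maru wins 12–5.
Dumpling House vs Cedar: Dumpling House is ranked higher on 1+3 = 4 ballots, Cedar on 13. Cedar wins 13–4.
Basil beats each of Maru, Dumpling House, Cedar — Basil is the Condorcet winner.

Basil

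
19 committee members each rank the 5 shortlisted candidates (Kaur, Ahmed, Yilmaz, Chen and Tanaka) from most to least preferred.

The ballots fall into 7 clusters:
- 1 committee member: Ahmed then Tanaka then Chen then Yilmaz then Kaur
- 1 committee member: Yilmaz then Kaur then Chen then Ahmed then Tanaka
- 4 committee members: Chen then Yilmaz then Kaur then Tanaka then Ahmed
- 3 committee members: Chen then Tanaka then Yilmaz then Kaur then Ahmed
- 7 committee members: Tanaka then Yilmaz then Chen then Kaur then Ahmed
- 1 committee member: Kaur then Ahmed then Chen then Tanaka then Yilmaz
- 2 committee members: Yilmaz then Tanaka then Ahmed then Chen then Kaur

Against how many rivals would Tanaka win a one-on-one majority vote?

Tanaka against each rival (19 committee members):
Tanaka vs Kaur: Tanaka preferred on 1+3+7+2 = 13 ballots; Tanaka wins 13–6.
Tanaka vs Ahmed: Tanaka wins 16–3.
Tanaka vs Yilmaz: Tanaka preferred on 1+3+7+1 = 12 ballots; Tanaka wins 12–7.
Tanaka–Chen: Tanaka 10–9.
Tanaka beats Kaur, Ahmed, Yilmaz, Chen — 4 pairwise wins.

4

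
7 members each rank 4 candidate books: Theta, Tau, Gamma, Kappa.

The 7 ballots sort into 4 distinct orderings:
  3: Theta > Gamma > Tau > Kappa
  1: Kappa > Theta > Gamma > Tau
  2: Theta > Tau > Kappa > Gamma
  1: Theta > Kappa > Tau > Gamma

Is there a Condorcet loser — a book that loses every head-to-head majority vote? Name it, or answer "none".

Pairwise majorities:
Theta vs Tau: Theta is ranked higher on 3+1+2+1 = 7 ballots, Tau on 0. Theta wins 7–0.
Theta vs Gamma: Theta, 7–0.
Theta vs Kappa: 3+2+1 = 6 for Theta, 1 for Kappa — Theta by 6–1.
Tau vs Gamma: 3 to 4, Gamma.
Tau vs Kappa: 3+2 = 5 for Tau, 2 for Kappa — Tau by 5–2.
Gamma vs Kappa: Gamma preferred on 3 ballots; Kappa wins 4–3.
No book is winless: Theta beats Tau; Tau beats Kappa; Gamma beats Tau; Kappa beats Gamma. There is no Condorcet loser.

none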